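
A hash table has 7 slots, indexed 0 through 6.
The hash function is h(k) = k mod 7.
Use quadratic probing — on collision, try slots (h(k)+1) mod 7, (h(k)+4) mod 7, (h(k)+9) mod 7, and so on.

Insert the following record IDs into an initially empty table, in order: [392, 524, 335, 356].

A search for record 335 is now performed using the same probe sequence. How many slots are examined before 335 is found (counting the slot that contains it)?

Insert 392: h=0, slot 0 empty -> index 0.
Insert 524: h=6, slot 6 empty -> index 6.
Insert 335: h=6, slots 6,0 occupied -> index 3.
Insert 356: h=6, slots 6,0,3 occupied -> index 1.
Table: [392, 356, —, 335, —, —, 524]
Lookup 335: h=6, probe 6,0,3 → found at 3.

3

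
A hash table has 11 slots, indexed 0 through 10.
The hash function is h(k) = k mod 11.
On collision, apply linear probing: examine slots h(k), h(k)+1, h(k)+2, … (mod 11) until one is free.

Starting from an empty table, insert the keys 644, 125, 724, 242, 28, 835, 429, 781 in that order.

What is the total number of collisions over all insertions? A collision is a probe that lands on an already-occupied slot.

644: h=6 -> slot 6
125: h=4 -> slot 4
724: h=9 -> slot 9
242: h=0 -> slot 0
28: h=6, probe 6,7 -> slot 7
835: h=10 -> slot 10
429: h=0, probe 0,1 -> slot 1
781: h=0, probe 0,1,2 -> slot 2
Table: [242, 429, 781, ∅, 125, ∅, 644, 28, ∅, 724, 835]

4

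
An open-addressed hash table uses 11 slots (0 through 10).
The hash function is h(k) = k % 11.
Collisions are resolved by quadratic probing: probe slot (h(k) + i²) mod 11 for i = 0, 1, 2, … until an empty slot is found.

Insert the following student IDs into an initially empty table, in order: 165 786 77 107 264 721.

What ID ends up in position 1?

77

Insert 165: h=0, slot 0 empty -> index 0.
Insert 786: h=5, slot 5 empty -> index 5.
Insert 77: h=0, slot 0 occupied -> index 1.
Insert 107: h=8, slot 8 empty -> index 8.
Insert 264: h=0, slots 0,1 occupied -> index 4.
Insert 721: h=6, slot 6 empty -> index 6.
Table: [165, 77, ∅, ∅, 264, 786, 721, ∅, 107, ∅, ∅]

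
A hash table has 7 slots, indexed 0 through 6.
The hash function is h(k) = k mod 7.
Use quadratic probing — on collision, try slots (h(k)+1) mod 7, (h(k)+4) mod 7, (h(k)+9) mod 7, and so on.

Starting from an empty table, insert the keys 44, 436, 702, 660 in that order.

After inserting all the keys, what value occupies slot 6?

Insert 44: h=2, slot 2 empty => index 2.
Insert 436: h=2, slot 2 occupied => index 3.
Insert 702: h=2, slots 2,3 occupied => index 6.
Insert 660: h=2, slots 2,3,6 occupied => index 4.
Table: [∅, ∅, 44, 436, 660, ∅, 702]

702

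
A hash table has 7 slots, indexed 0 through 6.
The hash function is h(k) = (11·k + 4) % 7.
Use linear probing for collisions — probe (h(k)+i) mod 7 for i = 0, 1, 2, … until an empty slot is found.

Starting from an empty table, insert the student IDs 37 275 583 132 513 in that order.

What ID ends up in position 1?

Insert 37: h=5, slot 5 empty => index 5.
Insert 275: h=5, slot 5 occupied => index 6.
Insert 583: h=5, slots 5,6 occupied => index 0.
Insert 132: h=0, slot 0 occupied => index 1.
Insert 513: h=5, slots 5,6,0,1 occupied => index 2.
Table: [583, 132, 513, —, —, 37, 275]

132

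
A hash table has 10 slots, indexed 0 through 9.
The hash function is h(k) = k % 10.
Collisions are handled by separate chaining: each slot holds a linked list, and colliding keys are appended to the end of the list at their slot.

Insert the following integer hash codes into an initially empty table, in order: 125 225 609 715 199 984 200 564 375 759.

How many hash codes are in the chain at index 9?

3

Insert 125: h=5, bucket 5 empty -> new chain.
Insert 225: h=5, bucket 5 nonempty -> append to chain.
Insert 609: h=9, bucket 9 empty -> new chain.
Insert 715: h=5, bucket 5 nonempty -> append to chain.
Insert 199: h=9, bucket 9 nonempty -> append to chain.
Insert 984: h=4, bucket 4 empty -> new chain.
Insert 200: h=0, bucket 0 empty -> new chain.
Insert 564: h=4, bucket 4 nonempty -> append to chain.
Insert 375: h=5, bucket 5 nonempty -> append to chain.
Insert 759: h=9, bucket 9 nonempty -> append to chain.
Final buckets:
0: 200
1: _
2: _
3: _
4: 984 -> 564
5: 125 -> 225 -> 715 -> 375
6: _
7: _
8: _
9: 609 -> 199 -> 759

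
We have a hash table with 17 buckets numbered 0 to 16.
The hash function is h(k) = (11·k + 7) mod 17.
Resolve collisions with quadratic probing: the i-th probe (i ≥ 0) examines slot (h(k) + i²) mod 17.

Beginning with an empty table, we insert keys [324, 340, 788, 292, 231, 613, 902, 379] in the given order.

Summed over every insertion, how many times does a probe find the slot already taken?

4

324: h=1 -> slot 1
340: h=7 -> slot 7
788: h=5 -> slot 5
292: h=6 -> slot 6
231: h=15 -> slot 15
613: h=1, probe 1,2 -> slot 2
902: h=1, probe 1,2,5,10 -> slot 10
379: h=11 -> slot 11
Table: [∅, 324, 613, ∅, ∅, 788, 292, 340, ∅, ∅, 902, 379, ∅, ∅, ∅, 231, ∅]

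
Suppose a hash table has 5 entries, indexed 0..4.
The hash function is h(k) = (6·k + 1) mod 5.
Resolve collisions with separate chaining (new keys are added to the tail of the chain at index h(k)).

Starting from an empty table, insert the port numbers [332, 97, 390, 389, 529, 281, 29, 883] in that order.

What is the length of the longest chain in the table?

3

332 -> bucket 3
97 -> bucket 3 (collision)
390 -> bucket 1
389 -> bucket 0
529 -> bucket 0 (collision)
281 -> bucket 2
29 -> bucket 0 (collision)
883 -> bucket 4
Final buckets:
0: 389 -> 529 -> 29
1: 390
2: 281
3: 332 -> 97
4: 883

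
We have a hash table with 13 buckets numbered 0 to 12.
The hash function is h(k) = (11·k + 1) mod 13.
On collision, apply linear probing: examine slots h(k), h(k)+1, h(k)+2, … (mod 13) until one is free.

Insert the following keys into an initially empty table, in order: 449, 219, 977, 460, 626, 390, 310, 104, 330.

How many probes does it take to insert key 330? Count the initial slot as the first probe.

4

Insert 449: h=0, slot 0 empty => index 0.
Insert 219: h=5, slot 5 empty => index 5.
Insert 977: h=10, slot 10 empty => index 10.
Insert 460: h=4, slot 4 empty => index 4.
Insert 626: h=10, slot 10 occupied => index 11.
Insert 390: h=1, slot 1 empty => index 1.
Insert 310: h=5, slot 5 occupied => index 6.
Insert 104: h=1, slot 1 occupied => index 2.
Insert 330: h=4, slots 4,5,6 occupied => index 7.
Table: [449, 390, 104, _, 460, 219, 310, 330, _, _, 977, 626, _]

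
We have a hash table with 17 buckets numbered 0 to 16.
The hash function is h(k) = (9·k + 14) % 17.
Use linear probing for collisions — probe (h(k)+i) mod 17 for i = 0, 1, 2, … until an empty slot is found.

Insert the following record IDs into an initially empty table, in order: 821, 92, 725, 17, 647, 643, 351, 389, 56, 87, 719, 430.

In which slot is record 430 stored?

821 hashes to 8; slot 8 is free → place at 8.
92 hashes to 9; slot 9 is free → place at 9.
725 hashes to 11; slot 11 is free → place at 11.
17 hashes to 14; slot 14 is free → place at 14.
647 hashes to 6; slot 6 is free → place at 6.
643 hashes to 4; slot 4 is free → place at 4.
351 hashes to 11; 11 taken → place at 12.
389 hashes to 13; slot 13 is free → place at 13.
56 hashes to 8; 8,9 taken → place at 10.
87 hashes to 15; slot 15 is free → place at 15.
719 hashes to 8; 8,9,10,11,12,13,14,15 taken → place at 16.
430 hashes to 8; 8,9,10,11,12,13,14,15,16 taken → place at 0.
Table: [430, ∅, ∅, ∅, 643, ∅, 647, ∅, 821, 92, 56, 725, 351, 389, 17, 87, 719]

0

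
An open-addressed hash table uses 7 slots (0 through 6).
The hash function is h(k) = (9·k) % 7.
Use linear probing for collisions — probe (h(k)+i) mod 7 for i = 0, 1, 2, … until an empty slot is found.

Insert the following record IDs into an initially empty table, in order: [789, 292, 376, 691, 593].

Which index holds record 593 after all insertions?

Insert 789: h=3, slot 3 empty -> index 3.
Insert 292: h=3, slot 3 occupied -> index 4.
Insert 376: h=3, slots 3,4 occupied -> index 5.
Insert 691: h=3, slots 3,4,5 occupied -> index 6.
Insert 593: h=3, slots 3,4,5,6 occupied -> index 0.
Table: [593, _, _, 789, 292, 376, 691]

0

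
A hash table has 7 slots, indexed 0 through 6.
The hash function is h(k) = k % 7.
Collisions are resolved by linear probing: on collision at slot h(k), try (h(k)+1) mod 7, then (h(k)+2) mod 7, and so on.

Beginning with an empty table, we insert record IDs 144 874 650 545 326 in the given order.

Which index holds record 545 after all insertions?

1

144 hashes to 4; slot 4 is free => place at 4.
874 hashes to 6; slot 6 is free => place at 6.
650 hashes to 6; 6 taken => place at 0.
545 hashes to 6; 6,0 taken => place at 1.
326 hashes to 4; 4 taken => place at 5.
Table: [650, 545, ., ., 144, 326, 874]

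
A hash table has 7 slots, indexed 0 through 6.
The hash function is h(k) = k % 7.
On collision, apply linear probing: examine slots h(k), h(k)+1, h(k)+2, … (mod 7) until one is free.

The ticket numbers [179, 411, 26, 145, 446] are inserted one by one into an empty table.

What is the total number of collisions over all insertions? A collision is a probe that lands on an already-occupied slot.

6

Insert 179: h=4, slot 4 empty -> index 4.
Insert 411: h=5, slot 5 empty -> index 5.
Insert 26: h=5, slot 5 occupied -> index 6.
Insert 145: h=5, slots 5,6 occupied -> index 0.
Insert 446: h=5, slots 5,6,0 occupied -> index 1.
Table: [145, 446, _, _, 179, 411, 26]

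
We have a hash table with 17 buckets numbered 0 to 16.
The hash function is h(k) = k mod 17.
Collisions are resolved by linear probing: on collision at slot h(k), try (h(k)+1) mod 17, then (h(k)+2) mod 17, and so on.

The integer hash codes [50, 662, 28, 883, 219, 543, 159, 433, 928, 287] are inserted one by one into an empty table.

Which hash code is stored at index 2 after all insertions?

543

50 hashes to 16; slot 16 is free → place at 16.
662 hashes to 16; 16 taken → place at 0.
28 hashes to 11; slot 11 is free → place at 11.
883 hashes to 16; 16,0 taken → place at 1.
219 hashes to 15; slot 15 is free → place at 15.
543 hashes to 16; 16,0,1 taken → place at 2.
159 hashes to 6; slot 6 is free → place at 6.
433 hashes to 8; slot 8 is free → place at 8.
928 hashes to 10; slot 10 is free → place at 10.
287 hashes to 15; 15,16,0,1,2 taken → place at 3.
Table: [662, 883, 543, 287, ., ., 159, ., 433, ., 928, 28, ., ., ., 219, 50]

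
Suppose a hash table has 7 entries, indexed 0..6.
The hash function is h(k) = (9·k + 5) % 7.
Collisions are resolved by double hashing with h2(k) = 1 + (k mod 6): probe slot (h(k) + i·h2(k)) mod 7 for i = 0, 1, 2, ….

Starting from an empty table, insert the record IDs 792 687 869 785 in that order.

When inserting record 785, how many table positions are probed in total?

3

792: h=0 -> slot 0
687: h=0, h2=4, probe 0,4 -> slot 4
869: h=0, h2=6, probe 0,6 -> slot 6
785: h=0, h2=6, probe 0,6,5 -> slot 5
Table: [792, _, _, _, 687, 785, 869]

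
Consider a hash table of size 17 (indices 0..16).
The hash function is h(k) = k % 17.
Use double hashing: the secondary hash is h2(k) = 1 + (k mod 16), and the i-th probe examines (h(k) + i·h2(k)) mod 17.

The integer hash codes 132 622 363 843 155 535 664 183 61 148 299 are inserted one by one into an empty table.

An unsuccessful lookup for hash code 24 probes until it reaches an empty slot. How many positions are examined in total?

132: h=13 -> slot 13
622: h=10 -> slot 10
363: h=6 -> slot 6
843: h=10, h2=12, probe 10,5 -> slot 5
155: h=2 -> slot 2
535: h=8 -> slot 8
664: h=1 -> slot 1
183: h=13, h2=8, probe 13,4 -> slot 4
61: h=10, h2=14, probe 10,7 -> slot 7
148: h=12 -> slot 12
299: h=10, h2=12, probe 10,5,0 -> slot 0
Table: [299, 664, 155, —, 183, 843, 363, 61, 535, —, 622, —, 148, 132, —, —, —]
Lookup 24: h=7, h2=9, probe 7,16 → slot 16 empty, not found.

2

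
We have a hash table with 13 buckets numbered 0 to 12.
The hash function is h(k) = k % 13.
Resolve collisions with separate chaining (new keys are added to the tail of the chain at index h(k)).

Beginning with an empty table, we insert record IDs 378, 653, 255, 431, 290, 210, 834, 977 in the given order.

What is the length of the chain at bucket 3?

Insert 378: h=1, bucket 1 empty -> new chain.
Insert 653: h=3, bucket 3 empty -> new chain.
Insert 255: h=8, bucket 8 empty -> new chain.
Insert 431: h=2, bucket 2 empty -> new chain.
Insert 290: h=4, bucket 4 empty -> new chain.
Insert 210: h=2, bucket 2 nonempty -> append to chain.
Insert 834: h=2, bucket 2 nonempty -> append to chain.
Insert 977: h=2, bucket 2 nonempty -> append to chain.
Final buckets:
0: —
1: 378
2: 431 -> 210 -> 834 -> 977
3: 653
4: 290
5: —
6: —
7: —
8: 255
9: —
10: —
11: —
12: —

1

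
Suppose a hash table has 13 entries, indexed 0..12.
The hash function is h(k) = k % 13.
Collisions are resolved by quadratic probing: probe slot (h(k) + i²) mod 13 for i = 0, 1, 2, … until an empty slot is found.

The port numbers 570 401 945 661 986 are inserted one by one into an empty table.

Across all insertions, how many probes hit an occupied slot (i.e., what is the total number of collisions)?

Insert 570: h=11, slot 11 empty → index 11.
Insert 401: h=11, slot 11 occupied → index 12.
Insert 945: h=9, slot 9 empty → index 9.
Insert 661: h=11, slots 11,12 occupied → index 2.
Insert 986: h=11, slots 11,12,2 occupied → index 7.
Table: [_, _, 661, _, _, _, _, 986, _, 945, _, 570, 401]

6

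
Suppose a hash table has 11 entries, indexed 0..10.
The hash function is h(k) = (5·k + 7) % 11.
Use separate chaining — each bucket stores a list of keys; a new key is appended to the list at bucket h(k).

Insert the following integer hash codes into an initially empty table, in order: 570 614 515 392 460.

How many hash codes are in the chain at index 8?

4

570 -> bucket 8
614 -> bucket 8 (collision)
515 -> bucket 8 (collision)
392 -> bucket 9
460 -> bucket 8 (collision)
Final buckets:
0: -
1: -
2: -
3: -
4: -
5: -
6: -
7: -
8: 570 -> 614 -> 515 -> 460
9: 392
10: -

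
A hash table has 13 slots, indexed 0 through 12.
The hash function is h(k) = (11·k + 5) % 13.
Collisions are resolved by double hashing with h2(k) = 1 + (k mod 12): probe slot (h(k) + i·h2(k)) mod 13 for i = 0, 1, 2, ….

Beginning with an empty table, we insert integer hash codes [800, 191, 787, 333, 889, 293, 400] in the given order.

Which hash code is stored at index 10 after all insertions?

293

800 hashes to 4; slot 4 is free => place at 4.
191 hashes to 0; slot 0 is free => place at 0.
787 hashes to 4, h2=8; 4 taken => place at 12.
333 hashes to 2; slot 2 is free => place at 2.
889 hashes to 8; slot 8 is free => place at 8.
293 hashes to 4, h2=6; 4 taken => place at 10.
400 hashes to 11; slot 11 is free => place at 11.
Table: [191, ., 333, ., 800, ., ., ., 889, ., 293, 400, 787]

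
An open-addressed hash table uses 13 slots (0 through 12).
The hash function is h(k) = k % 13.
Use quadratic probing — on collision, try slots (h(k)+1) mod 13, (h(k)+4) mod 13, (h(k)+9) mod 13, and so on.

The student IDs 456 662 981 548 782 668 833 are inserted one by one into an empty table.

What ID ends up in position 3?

456: h=1 => slot 1
662: h=12 => slot 12
981: h=6 => slot 6
548: h=2 => slot 2
782: h=2, probe 2,3 => slot 3
668: h=5 => slot 5
833: h=1, probe 1,2,5,10 => slot 10
Table: [∅, 456, 548, 782, ∅, 668, 981, ∅, ∅, ∅, 833, ∅, 662]

782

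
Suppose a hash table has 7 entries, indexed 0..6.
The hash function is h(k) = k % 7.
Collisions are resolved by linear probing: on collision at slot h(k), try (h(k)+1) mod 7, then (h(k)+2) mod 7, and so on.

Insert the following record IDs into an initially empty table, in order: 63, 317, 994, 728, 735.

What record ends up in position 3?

63 hashes to 0; slot 0 is free -> place at 0.
317 hashes to 2; slot 2 is free -> place at 2.
994 hashes to 0; 0 taken -> place at 1.
728 hashes to 0; 0,1,2 taken -> place at 3.
735 hashes to 0; 0,1,2,3 taken -> place at 4.
Table: [63, 994, 317, 728, 735, _, _]

728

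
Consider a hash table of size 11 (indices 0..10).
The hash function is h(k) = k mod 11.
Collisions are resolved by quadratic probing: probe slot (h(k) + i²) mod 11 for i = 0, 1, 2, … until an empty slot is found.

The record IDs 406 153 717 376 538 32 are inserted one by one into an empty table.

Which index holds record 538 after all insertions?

406: h=10 => slot 10
153: h=10, probe 10,0 => slot 0
717: h=2 => slot 2
376: h=2, probe 2,3 => slot 3
538: h=10, probe 10,0,3,8 => slot 8
32: h=10, probe 10,0,3,8,4 => slot 4
Table: [153, -, 717, 376, 32, -, -, -, 538, -, 406]

8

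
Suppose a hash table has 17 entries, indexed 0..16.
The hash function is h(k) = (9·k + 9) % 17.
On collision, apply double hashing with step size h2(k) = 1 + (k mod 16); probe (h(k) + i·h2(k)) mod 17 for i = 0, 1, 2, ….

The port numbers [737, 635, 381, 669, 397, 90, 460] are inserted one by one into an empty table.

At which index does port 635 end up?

7

737: h=12 → slot 12
635: h=12, h2=12, probe 12,7 → slot 7
381: h=4 → slot 4
669: h=12, h2=14, probe 12,9 → slot 9
397: h=12, h2=14, probe 12,9,6 → slot 6
90: h=3 → slot 3
460: h=1 → slot 1
Table: [∅, 460, ∅, 90, 381, ∅, 397, 635, ∅, 669, ∅, ∅, 737, ∅, ∅, ∅, ∅]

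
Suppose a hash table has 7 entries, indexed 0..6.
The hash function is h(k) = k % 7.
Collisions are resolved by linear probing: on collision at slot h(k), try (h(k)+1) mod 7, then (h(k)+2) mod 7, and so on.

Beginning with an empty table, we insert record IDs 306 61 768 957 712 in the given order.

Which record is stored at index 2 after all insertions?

Insert 306: h=5, slot 5 empty => index 5.
Insert 61: h=5, slot 5 occupied => index 6.
Insert 768: h=5, slots 5,6 occupied => index 0.
Insert 957: h=5, slots 5,6,0 occupied => index 1.
Insert 712: h=5, slots 5,6,0,1 occupied => index 2.
Table: [768, 957, 712, -, -, 306, 61]

712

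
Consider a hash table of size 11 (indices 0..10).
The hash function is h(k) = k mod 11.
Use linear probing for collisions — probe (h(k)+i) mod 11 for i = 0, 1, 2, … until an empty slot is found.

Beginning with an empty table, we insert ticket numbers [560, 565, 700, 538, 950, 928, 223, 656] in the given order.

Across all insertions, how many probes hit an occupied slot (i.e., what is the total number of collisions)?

5

560: h=10 => slot 10
565: h=4 => slot 4
700: h=7 => slot 7
538: h=10, probe 10,0 => slot 0
950: h=4, probe 4,5 => slot 5
928: h=4, probe 4,5,6 => slot 6
223: h=3 => slot 3
656: h=7, probe 7,8 => slot 8
Table: [538, ∅, ∅, 223, 565, 950, 928, 700, 656, ∅, 560]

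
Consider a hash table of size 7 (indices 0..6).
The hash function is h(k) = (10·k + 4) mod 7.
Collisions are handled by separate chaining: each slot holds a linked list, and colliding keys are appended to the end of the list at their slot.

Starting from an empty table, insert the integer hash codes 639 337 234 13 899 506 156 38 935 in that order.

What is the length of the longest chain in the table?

3

639 -> bucket 3
337 -> bucket 0
234 -> bucket 6
13 -> bucket 1
899 -> bucket 6 (collision)
506 -> bucket 3 (collision)
156 -> bucket 3 (collision)
38 -> bucket 6 (collision)
935 -> bucket 2
Final buckets:
0: 337
1: 13
2: 935
3: 639 -> 506 -> 156
4: -
5: -
6: 234 -> 899 -> 38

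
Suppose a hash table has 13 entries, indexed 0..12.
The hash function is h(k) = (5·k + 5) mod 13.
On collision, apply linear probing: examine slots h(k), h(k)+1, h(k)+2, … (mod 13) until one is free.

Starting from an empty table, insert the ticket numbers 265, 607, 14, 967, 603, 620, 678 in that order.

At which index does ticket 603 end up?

6

265 hashes to 4; slot 4 is free -> place at 4.
607 hashes to 11; slot 11 is free -> place at 11.
14 hashes to 10; slot 10 is free -> place at 10.
967 hashes to 4; 4 taken -> place at 5.
603 hashes to 4; 4,5 taken -> place at 6.
620 hashes to 11; 11 taken -> place at 12.
678 hashes to 2; slot 2 is free -> place at 2.
Table: [., ., 678, ., 265, 967, 603, ., ., ., 14, 607, 620]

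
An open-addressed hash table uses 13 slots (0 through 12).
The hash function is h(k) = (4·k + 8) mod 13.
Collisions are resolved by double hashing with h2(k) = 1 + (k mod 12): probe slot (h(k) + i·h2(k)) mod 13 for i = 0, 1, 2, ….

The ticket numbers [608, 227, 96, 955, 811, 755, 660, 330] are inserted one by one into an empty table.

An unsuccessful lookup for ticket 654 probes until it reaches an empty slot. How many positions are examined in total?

608: h=9 → slot 9
227: h=6 → slot 6
96: h=2 → slot 2
955: h=6, h2=8, probe 6,1 → slot 1
811: h=2, h2=8, probe 2,10 → slot 10
755: h=12 → slot 12
660: h=9, h2=1, probe 9,10,11 → slot 11
330: h=2, h2=7, probe 2,9,3 → slot 3
Table: [., 955, 96, 330, ., ., 227, ., ., 608, 811, 660, 755]
Lookup 654: h=11, h2=7, probe 11,5 → slot 5 empty, not found.

2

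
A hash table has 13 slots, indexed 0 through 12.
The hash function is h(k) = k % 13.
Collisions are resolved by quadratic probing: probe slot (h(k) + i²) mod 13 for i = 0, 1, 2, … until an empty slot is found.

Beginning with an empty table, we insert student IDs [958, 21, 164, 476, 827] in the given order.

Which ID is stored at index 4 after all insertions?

958: h=9 => slot 9
21: h=8 => slot 8
164: h=8, probe 8,9,12 => slot 12
476: h=8, probe 8,9,12,4 => slot 4
827: h=8, probe 8,9,12,4,11 => slot 11
Table: [., ., ., ., 476, ., ., ., 21, 958, ., 827, 164]

476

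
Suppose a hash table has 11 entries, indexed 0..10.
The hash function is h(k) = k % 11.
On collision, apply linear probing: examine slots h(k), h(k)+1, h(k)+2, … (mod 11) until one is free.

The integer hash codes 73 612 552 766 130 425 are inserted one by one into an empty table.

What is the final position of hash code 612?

Insert 73: h=7, slot 7 empty → index 7.
Insert 612: h=7, slot 7 occupied → index 8.
Insert 552: h=2, slot 2 empty → index 2.
Insert 766: h=7, slots 7,8 occupied → index 9.
Insert 130: h=9, slot 9 occupied → index 10.
Insert 425: h=7, slots 7,8,9,10 occupied → index 0.
Table: [425, —, 552, —, —, —, —, 73, 612, 766, 130]

8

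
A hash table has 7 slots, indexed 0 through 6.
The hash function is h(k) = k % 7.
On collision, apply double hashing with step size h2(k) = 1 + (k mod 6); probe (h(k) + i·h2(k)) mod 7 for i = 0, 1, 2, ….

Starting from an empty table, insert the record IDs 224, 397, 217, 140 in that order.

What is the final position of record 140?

3

224: h=0 → slot 0
397: h=5 → slot 5
217: h=0, h2=2, probe 0,2 → slot 2
140: h=0, h2=3, probe 0,3 → slot 3
Table: [224, ∅, 217, 140, ∅, 397, ∅]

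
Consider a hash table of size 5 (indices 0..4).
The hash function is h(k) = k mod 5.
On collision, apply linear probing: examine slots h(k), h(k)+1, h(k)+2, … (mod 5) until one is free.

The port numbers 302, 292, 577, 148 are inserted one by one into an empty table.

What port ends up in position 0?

148

302: h=2 => slot 2
292: h=2, probe 2,3 => slot 3
577: h=2, probe 2,3,4 => slot 4
148: h=3, probe 3,4,0 => slot 0
Table: [148, ., 302, 292, 577]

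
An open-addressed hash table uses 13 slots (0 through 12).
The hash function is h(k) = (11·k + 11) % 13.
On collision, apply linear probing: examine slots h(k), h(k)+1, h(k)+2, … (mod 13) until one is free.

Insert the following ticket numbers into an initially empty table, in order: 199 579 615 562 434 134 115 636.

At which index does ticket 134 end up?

Insert 199: h=3, slot 3 empty → index 3.
Insert 579: h=10, slot 10 empty → index 10.
Insert 615: h=3, slot 3 occupied → index 4.
Insert 562: h=5, slot 5 empty → index 5.
Insert 434: h=1, slot 1 empty → index 1.
Insert 134: h=3, slots 3,4,5 occupied → index 6.
Insert 115: h=2, slot 2 empty → index 2.
Insert 636: h=0, slot 0 empty → index 0.
Table: [636, 434, 115, 199, 615, 562, 134, ., ., ., 579, ., .]

6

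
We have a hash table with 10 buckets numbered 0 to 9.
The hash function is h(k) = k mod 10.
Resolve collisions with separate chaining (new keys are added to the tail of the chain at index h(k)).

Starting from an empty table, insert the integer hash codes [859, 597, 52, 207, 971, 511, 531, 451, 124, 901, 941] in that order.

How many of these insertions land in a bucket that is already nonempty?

Insert 859: h=9, bucket 9 empty -> new chain.
Insert 597: h=7, bucket 7 empty -> new chain.
Insert 52: h=2, bucket 2 empty -> new chain.
Insert 207: h=7, bucket 7 nonempty -> append to chain.
Insert 971: h=1, bucket 1 empty -> new chain.
Insert 511: h=1, bucket 1 nonempty -> append to chain.
Insert 531: h=1, bucket 1 nonempty -> append to chain.
Insert 451: h=1, bucket 1 nonempty -> append to chain.
Insert 124: h=4, bucket 4 empty -> new chain.
Insert 901: h=1, bucket 1 nonempty -> append to chain.
Insert 941: h=1, bucket 1 nonempty -> append to chain.
Final buckets:
0: —
1: 971 -> 511 -> 531 -> 451 -> 901 -> 941
2: 52
3: —
4: 124
5: —
6: —
7: 597 -> 207
8: —
9: 859

6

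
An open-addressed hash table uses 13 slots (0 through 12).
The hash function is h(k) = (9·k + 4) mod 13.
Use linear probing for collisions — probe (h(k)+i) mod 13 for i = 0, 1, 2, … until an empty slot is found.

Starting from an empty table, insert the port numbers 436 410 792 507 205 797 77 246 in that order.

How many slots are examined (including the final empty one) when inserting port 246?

436: h=2 -> slot 2
410: h=2, probe 2,3 -> slot 3
792: h=8 -> slot 8
507: h=4 -> slot 4
205: h=3, probe 3,4,5 -> slot 5
797: h=1 -> slot 1
77: h=8, probe 8,9 -> slot 9
246: h=8, probe 8,9,10 -> slot 10
Table: [∅, 797, 436, 410, 507, 205, ∅, ∅, 792, 77, 246, ∅, ∅]

3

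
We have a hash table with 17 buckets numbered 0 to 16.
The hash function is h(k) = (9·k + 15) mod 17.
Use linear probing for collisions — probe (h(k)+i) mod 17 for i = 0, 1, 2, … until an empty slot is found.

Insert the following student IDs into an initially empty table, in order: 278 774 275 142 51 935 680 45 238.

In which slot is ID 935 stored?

278: h=1 -> slot 1
774: h=11 -> slot 11
275: h=8 -> slot 8
142: h=1, probe 1,2 -> slot 2
51: h=15 -> slot 15
935: h=15, probe 15,16 -> slot 16
680: h=15, probe 15,16,0 -> slot 0
45: h=12 -> slot 12
238: h=15, probe 15,16,0,1,2,3 -> slot 3
Table: [680, 278, 142, 238, —, —, —, —, 275, —, —, 774, 45, —, —, 51, 935]

16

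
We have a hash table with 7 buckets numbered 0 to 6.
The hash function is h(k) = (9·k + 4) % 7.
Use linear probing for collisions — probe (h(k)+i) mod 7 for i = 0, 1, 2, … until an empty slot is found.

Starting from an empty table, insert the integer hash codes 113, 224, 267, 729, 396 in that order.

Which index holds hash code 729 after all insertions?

1

113: h=6 → slot 6
224: h=4 → slot 4
267: h=6, probe 6,0 → slot 0
729: h=6, probe 6,0,1 → slot 1
396: h=5 → slot 5
Table: [267, 729, —, —, 224, 396, 113]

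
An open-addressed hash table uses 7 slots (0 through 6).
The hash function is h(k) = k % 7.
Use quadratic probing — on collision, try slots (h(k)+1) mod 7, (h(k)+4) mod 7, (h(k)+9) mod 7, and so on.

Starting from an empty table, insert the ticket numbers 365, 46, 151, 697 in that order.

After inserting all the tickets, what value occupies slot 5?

151

Insert 365: h=1, slot 1 empty -> index 1.
Insert 46: h=4, slot 4 empty -> index 4.
Insert 151: h=4, slot 4 occupied -> index 5.
Insert 697: h=4, slots 4,5,1 occupied -> index 6.
Table: [., 365, ., ., 46, 151, 697]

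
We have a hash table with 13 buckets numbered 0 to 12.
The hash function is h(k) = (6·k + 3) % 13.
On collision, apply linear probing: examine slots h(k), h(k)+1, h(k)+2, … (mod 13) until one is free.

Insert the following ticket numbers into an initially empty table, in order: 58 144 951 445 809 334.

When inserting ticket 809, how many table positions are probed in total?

58: h=0 -> slot 0
144: h=9 -> slot 9
951: h=2 -> slot 2
445: h=8 -> slot 8
809: h=8, probe 8,9,10 -> slot 10
334: h=5 -> slot 5
Table: [58, _, 951, _, _, 334, _, _, 445, 144, 809, _, _]

3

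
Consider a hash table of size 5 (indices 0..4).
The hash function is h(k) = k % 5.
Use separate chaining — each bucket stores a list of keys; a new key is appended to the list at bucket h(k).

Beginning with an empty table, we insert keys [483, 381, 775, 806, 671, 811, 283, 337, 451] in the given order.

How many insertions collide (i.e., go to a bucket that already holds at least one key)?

5

483 -> bucket 3
381 -> bucket 1
775 -> bucket 0
806 -> bucket 1 (collision)
671 -> bucket 1 (collision)
811 -> bucket 1 (collision)
283 -> bucket 3 (collision)
337 -> bucket 2
451 -> bucket 1 (collision)
Final buckets:
0: 775
1: 381 -> 806 -> 671 -> 811 -> 451
2: 337
3: 483 -> 283
4: _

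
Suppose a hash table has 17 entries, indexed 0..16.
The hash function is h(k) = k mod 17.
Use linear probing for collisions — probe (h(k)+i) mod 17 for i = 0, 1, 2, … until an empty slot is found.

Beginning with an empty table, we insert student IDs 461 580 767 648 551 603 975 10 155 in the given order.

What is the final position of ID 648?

5

461: h=2 → slot 2
580: h=2, probe 2,3 → slot 3
767: h=2, probe 2,3,4 → slot 4
648: h=2, probe 2,3,4,5 → slot 5
551: h=7 → slot 7
603: h=8 → slot 8
975: h=6 → slot 6
10: h=10 → slot 10
155: h=2, probe 2,3,4,5,6,7,8,9 → slot 9
Table: [_, _, 461, 580, 767, 648, 975, 551, 603, 155, 10, _, _, _, _, _, _]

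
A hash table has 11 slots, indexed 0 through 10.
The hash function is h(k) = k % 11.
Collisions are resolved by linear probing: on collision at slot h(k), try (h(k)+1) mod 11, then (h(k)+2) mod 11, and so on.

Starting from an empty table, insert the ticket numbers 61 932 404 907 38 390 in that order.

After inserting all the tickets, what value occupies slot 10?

390

61 hashes to 6; slot 6 is free → place at 6.
932 hashes to 8; slot 8 is free → place at 8.
404 hashes to 8; 8 taken → place at 9.
907 hashes to 5; slot 5 is free → place at 5.
38 hashes to 5; 5,6 taken → place at 7.
390 hashes to 5; 5,6,7,8,9 taken → place at 10.
Table: [∅, ∅, ∅, ∅, ∅, 907, 61, 38, 932, 404, 390]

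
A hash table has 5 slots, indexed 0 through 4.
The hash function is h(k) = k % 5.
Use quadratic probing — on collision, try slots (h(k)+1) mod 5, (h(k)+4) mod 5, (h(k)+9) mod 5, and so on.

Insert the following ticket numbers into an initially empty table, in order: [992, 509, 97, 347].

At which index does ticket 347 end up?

992: h=2 → slot 2
509: h=4 → slot 4
97: h=2, probe 2,3 → slot 3
347: h=2, probe 2,3,1 → slot 1
Table: [., 347, 992, 97, 509]

1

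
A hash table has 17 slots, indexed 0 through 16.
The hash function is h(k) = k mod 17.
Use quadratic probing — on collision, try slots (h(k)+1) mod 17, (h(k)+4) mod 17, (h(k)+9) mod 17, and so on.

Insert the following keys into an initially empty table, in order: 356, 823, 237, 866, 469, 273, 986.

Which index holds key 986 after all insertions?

356 hashes to 16; slot 16 is free → place at 16.
823 hashes to 7; slot 7 is free → place at 7.
237 hashes to 16; 16 taken → place at 0.
866 hashes to 16; 16,0 taken → place at 3.
469 hashes to 10; slot 10 is free → place at 10.
273 hashes to 1; slot 1 is free → place at 1.
986 hashes to 0; 0,1 taken → place at 4.
Table: [237, 273, ., 866, 986, ., ., 823, ., ., 469, ., ., ., ., ., 356]

4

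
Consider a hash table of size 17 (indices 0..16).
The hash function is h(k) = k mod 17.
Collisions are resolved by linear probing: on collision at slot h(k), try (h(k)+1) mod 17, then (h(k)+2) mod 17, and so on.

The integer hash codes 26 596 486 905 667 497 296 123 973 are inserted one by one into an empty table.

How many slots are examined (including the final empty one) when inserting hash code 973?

Insert 26: h=9, slot 9 empty → index 9.
Insert 596: h=1, slot 1 empty → index 1.
Insert 486: h=10, slot 10 empty → index 10.
Insert 905: h=4, slot 4 empty → index 4.
Insert 667: h=4, slot 4 occupied → index 5.
Insert 497: h=4, slots 4,5 occupied → index 6.
Insert 296: h=7, slot 7 empty → index 7.
Insert 123: h=4, slots 4,5,6,7 occupied → index 8.
Insert 973: h=4, slots 4,5,6,7,8,9,10 occupied → index 11.
Table: [-, 596, -, -, 905, 667, 497, 296, 123, 26, 486, 973, -, -, -, -, -]

8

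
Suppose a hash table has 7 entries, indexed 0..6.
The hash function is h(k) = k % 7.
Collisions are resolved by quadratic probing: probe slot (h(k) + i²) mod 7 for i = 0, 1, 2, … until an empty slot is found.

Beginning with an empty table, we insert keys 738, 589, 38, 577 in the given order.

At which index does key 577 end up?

0

Insert 738: h=3, slot 3 empty → index 3.
Insert 589: h=1, slot 1 empty → index 1.
Insert 38: h=3, slot 3 occupied → index 4.
Insert 577: h=3, slots 3,4 occupied → index 0.
Table: [577, 589, —, 738, 38, —, —]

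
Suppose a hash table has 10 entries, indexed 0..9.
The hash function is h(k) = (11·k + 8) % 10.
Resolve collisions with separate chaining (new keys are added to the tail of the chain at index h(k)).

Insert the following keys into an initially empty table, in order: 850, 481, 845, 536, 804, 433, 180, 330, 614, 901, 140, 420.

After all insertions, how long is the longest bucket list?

Insert 850: h=8, bucket 8 empty -> new chain.
Insert 481: h=9, bucket 9 empty -> new chain.
Insert 845: h=3, bucket 3 empty -> new chain.
Insert 536: h=4, bucket 4 empty -> new chain.
Insert 804: h=2, bucket 2 empty -> new chain.
Insert 433: h=1, bucket 1 empty -> new chain.
Insert 180: h=8, bucket 8 nonempty -> append to chain.
Insert 330: h=8, bucket 8 nonempty -> append to chain.
Insert 614: h=2, bucket 2 nonempty -> append to chain.
Insert 901: h=9, bucket 9 nonempty -> append to chain.
Insert 140: h=8, bucket 8 nonempty -> append to chain.
Insert 420: h=8, bucket 8 nonempty -> append to chain.
Final buckets:
0: .
1: 433
2: 804 -> 614
3: 845
4: 536
5: .
6: .
7: .
8: 850 -> 180 -> 330 -> 140 -> 420
9: 481 -> 901

5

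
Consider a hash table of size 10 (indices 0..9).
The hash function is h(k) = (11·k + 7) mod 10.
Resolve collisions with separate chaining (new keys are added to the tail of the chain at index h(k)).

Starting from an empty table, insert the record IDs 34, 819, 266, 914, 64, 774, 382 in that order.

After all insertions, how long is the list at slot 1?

Insert 34: h=1, bucket 1 empty → new chain.
Insert 819: h=6, bucket 6 empty → new chain.
Insert 266: h=3, bucket 3 empty → new chain.
Insert 914: h=1, bucket 1 nonempty → append to chain.
Insert 64: h=1, bucket 1 nonempty → append to chain.
Insert 774: h=1, bucket 1 nonempty → append to chain.
Insert 382: h=9, bucket 9 empty → new chain.
Final buckets:
0: .
1: 34 -> 914 -> 64 -> 774
2: .
3: 266
4: .
5: .
6: 819
7: .
8: .
9: 382

4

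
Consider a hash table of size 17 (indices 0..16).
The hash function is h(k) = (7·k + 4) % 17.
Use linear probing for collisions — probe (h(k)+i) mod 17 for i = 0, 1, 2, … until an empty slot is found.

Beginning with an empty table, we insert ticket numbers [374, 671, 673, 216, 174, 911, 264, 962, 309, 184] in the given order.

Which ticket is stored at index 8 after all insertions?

962

374: h=4 => slot 4
671: h=9 => slot 9
673: h=6 => slot 6
216: h=3 => slot 3
174: h=15 => slot 15
911: h=6, probe 6,7 => slot 7
264: h=16 => slot 16
962: h=6, probe 6,7,8 => slot 8
309: h=8, probe 8,9,10 => slot 10
184: h=0 => slot 0
Table: [184, -, -, 216, 374, -, 673, 911, 962, 671, 309, -, -, -, -, 174, 264]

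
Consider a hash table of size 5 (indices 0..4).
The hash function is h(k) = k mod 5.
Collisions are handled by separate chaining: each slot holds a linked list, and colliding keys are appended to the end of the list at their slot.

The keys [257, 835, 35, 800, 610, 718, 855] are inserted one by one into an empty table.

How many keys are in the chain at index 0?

5

Insert 257: h=2, bucket 2 empty -> new chain.
Insert 835: h=0, bucket 0 empty -> new chain.
Insert 35: h=0, bucket 0 nonempty -> append to chain.
Insert 800: h=0, bucket 0 nonempty -> append to chain.
Insert 610: h=0, bucket 0 nonempty -> append to chain.
Insert 718: h=3, bucket 3 empty -> new chain.
Insert 855: h=0, bucket 0 nonempty -> append to chain.
Final buckets:
0: 835 -> 35 -> 800 -> 610 -> 855
1: —
2: 257
3: 718
4: —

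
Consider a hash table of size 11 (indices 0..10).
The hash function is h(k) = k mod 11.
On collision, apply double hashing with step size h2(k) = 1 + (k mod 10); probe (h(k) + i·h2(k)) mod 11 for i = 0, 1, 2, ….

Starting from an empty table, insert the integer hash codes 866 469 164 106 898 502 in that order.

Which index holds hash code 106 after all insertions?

Insert 866: h=8, slot 8 empty -> index 8.
Insert 469: h=7, slot 7 empty -> index 7.
Insert 164: h=10, slot 10 empty -> index 10.
Insert 106: h=7, h2=7, slot 7 occupied -> index 3.
Insert 898: h=7, h2=9, slot 7 occupied -> index 5.
Insert 502: h=7, h2=3, slots 7,10 occupied -> index 2.
Table: [-, -, 502, 106, -, 898, -, 469, 866, -, 164]

3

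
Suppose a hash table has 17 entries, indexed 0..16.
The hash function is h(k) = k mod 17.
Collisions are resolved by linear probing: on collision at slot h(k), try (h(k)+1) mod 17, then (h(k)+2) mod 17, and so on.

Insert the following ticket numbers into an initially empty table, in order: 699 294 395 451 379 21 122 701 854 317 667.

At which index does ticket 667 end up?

12

699 hashes to 2; slot 2 is free -> place at 2.
294 hashes to 5; slot 5 is free -> place at 5.
395 hashes to 4; slot 4 is free -> place at 4.
451 hashes to 9; slot 9 is free -> place at 9.
379 hashes to 5; 5 taken -> place at 6.
21 hashes to 4; 4,5,6 taken -> place at 7.
122 hashes to 3; slot 3 is free -> place at 3.
701 hashes to 4; 4,5,6,7 taken -> place at 8.
854 hashes to 4; 4,5,6,7,8,9 taken -> place at 10.
317 hashes to 11; slot 11 is free -> place at 11.
667 hashes to 4; 4,5,6,7,8,9,10,11 taken -> place at 12.
Table: [—, —, 699, 122, 395, 294, 379, 21, 701, 451, 854, 317, 667, —, —, —, —]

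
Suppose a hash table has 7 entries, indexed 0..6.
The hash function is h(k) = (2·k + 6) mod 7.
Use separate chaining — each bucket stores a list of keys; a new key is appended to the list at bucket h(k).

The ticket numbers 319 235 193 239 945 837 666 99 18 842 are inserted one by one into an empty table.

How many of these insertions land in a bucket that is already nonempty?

6

319 -> bucket 0
235 -> bucket 0 (collision)
193 -> bucket 0 (collision)
239 -> bucket 1
945 -> bucket 6
837 -> bucket 0 (collision)
666 -> bucket 1 (collision)
99 -> bucket 1 (collision)
18 -> bucket 0 (collision)
842 -> bucket 3
Final buckets:
0: 319 -> 235 -> 193 -> 837 -> 18
1: 239 -> 666 -> 99
2: ∅
3: 842
4: ∅
5: ∅
6: 945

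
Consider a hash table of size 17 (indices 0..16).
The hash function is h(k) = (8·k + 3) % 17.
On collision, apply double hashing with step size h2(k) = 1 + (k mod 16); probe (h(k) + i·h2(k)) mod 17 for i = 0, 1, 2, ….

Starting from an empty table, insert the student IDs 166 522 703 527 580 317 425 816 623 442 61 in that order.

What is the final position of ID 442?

8

166: h=5 → slot 5
522: h=14 → slot 14
703: h=0 → slot 0
527: h=3 → slot 3
580: h=2 → slot 2
317: h=6 → slot 6
425: h=3, h2=10, probe 3,13 → slot 13
816: h=3, h2=1, probe 3,4 → slot 4
623: h=6, h2=16, probe 6,5,4,3,2,1 → slot 1
442: h=3, h2=11, probe 3,14,8 → slot 8
61: h=15 → slot 15
Table: [703, 623, 580, 527, 816, 166, 317, -, 442, -, -, -, -, 425, 522, 61, -]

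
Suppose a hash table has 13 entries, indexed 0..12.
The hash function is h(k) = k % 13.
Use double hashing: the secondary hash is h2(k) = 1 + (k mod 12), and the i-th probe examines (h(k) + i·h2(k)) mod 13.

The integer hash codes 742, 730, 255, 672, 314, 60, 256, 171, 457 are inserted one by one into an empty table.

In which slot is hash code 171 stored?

Insert 742: h=1, slot 1 empty -> index 1.
Insert 730: h=2, slot 2 empty -> index 2.
Insert 255: h=8, slot 8 empty -> index 8.
Insert 672: h=9, slot 9 empty -> index 9.
Insert 314: h=2, h2=3, slot 2 occupied -> index 5.
Insert 60: h=8, h2=1, slots 8,9 occupied -> index 10.
Insert 256: h=9, h2=5, slots 9,1 occupied -> index 6.
Insert 171: h=2, h2=4, slots 2,6,10,1,5,9 occupied -> index 0.
Insert 457: h=2, h2=2, slot 2 occupied -> index 4.
Table: [171, 742, 730, -, 457, 314, 256, -, 255, 672, 60, -, -]

0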